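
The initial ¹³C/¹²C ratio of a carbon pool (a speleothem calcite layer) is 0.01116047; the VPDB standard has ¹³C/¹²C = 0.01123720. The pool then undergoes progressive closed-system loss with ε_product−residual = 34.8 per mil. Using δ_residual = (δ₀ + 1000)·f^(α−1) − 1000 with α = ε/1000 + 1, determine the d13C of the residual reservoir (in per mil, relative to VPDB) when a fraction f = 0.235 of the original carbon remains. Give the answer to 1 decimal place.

δ₀ = (0.01116047/0.01123720 − 1)×1000 = (0.993172 − 1)×1000 = -6.828 per mil
α − 1 = ε/1000 = 0.0348
f^(α−1) = 0.235^(0.0348) = 0.950853
δ_res = (-6.828 + 1000) × 0.950853 − 1000 = 944.360 − 1000 = -55.64 per mil

-55.6 per mil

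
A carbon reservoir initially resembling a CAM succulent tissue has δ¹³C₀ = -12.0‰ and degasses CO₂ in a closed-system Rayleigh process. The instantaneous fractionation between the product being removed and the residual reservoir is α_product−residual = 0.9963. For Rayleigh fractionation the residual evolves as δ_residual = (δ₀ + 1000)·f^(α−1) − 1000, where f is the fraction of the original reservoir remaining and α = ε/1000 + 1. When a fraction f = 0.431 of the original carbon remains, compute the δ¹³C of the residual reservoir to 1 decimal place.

-8.9‰

Rayleigh residual: δ_res = (δ₀ + 1000)·f^(α−1) − 1000
α − 1 = -0.00370
f^(α−1) = 0.431^(-0.00370) = 1.003119
δ_res = (-12.0 + 1000) × 1.003119 − 1000 = 991.082 − 1000 = -8.92‰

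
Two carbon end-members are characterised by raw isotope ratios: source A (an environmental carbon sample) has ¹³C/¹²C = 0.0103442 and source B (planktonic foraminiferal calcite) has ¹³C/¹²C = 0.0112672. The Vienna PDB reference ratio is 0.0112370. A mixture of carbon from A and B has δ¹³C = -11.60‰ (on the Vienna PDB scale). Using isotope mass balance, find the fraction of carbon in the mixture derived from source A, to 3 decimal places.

δ_A = (0.0103442/0.0112370 − 1)×1000 = (0.920548 − 1)×1000 = -79.452‰
δ_B = (0.0112672/0.0112370 − 1)×1000 = (1.002688 − 1)×1000 = 2.688‰
f_A = (δ_mix − δ_B)/(δ_A − δ_B) = (-11.60 − (2.688))/(-79.452 − (2.688))
f_A = -14.288 / -82.139 = 0.1739

0.174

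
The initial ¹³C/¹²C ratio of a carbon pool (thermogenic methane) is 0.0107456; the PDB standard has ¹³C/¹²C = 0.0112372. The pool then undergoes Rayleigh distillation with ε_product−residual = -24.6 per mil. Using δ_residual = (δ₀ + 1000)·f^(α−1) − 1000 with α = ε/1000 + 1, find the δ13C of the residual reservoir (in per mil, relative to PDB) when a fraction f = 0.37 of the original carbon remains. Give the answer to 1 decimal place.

δ₀ = (0.0107456/0.0112372 − 1)×1000 = (0.956252 − 1)×1000 = -43.748 per mil
α − 1 = ε/1000 = -0.0246
f^(α−1) = 0.37^(-0.0246) = 1.024760
δ_res = (-43.748 + 1000) × 1.024760 − 1000 = 979.929 − 1000 = -20.07 per mil

-20.1 per mil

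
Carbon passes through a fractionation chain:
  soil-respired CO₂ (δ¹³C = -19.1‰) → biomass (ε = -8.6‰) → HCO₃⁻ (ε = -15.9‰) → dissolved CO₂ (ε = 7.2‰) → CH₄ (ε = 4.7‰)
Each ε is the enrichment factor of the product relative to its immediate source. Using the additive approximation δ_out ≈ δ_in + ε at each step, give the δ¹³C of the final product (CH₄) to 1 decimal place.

step 1: δ ≈ -19.1 + (-8.6) = -27.7‰
step 2: δ ≈ -27.7 + (-15.9) = -43.6‰
step 3: δ ≈ -43.6 + (7.2) = -36.4‰
step 4: δ ≈ -36.4 + (4.7) = -31.7‰

-31.7‰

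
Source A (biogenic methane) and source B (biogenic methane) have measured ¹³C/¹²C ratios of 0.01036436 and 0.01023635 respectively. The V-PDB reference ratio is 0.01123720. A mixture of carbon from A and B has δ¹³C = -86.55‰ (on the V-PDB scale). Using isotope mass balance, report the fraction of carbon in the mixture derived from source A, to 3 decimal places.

0.221

δ_A = (0.01036436/0.01123720 − 1)×1000 = (0.922326 − 1)×1000 = -77.674‰
δ_B = (0.01023635/0.01123720 − 1)×1000 = (0.910934 − 1)×1000 = -89.066‰
f_A = (δ_mix − δ_B)/(δ_A − δ_B) = (-86.55 − (-89.066))/(-77.674 − (-89.066))
f_A = 2.516 / 11.392 = 0.2208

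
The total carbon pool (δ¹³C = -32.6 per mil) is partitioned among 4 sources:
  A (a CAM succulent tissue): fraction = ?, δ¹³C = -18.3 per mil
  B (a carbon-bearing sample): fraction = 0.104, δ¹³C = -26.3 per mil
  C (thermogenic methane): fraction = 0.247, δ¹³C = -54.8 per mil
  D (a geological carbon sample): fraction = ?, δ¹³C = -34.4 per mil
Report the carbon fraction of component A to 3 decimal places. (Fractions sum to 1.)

Let f_A and f_D be the unknown fractions; fractions sum to 1 so f_A + f_D = 0.649.
Mass balance: Σ fᵢ·δᵢ = δ_bulk ⇒ f_A·(-18.3) + f_D·(-34.4) = -32.6 − (-16.271) = -16.329
Substitute f_D = 0.649 − f_A:
f_A·(-18.3 − -34.4) = -16.329 − 0.649×(-34.4) = 5.996
f_A = 5.996 / 16.1 = 0.3724

0.372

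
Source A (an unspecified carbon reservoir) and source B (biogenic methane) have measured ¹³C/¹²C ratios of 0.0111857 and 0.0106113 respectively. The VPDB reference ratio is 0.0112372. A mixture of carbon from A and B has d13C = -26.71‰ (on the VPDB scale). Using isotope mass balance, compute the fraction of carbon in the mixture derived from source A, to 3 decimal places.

0.567

δ_A = (0.0111857/0.0112372 − 1)×1000 = (0.995417 − 1)×1000 = -4.583‰
δ_B = (0.0106113/0.0112372 − 1)×1000 = (0.944301 − 1)×1000 = -55.699‰
f_A = (δ_mix − δ_B)/(δ_A − δ_B) = (-26.71 − (-55.699))/(-4.583 − (-55.699))
f_A = 28.989 / 51.116 = 0.5671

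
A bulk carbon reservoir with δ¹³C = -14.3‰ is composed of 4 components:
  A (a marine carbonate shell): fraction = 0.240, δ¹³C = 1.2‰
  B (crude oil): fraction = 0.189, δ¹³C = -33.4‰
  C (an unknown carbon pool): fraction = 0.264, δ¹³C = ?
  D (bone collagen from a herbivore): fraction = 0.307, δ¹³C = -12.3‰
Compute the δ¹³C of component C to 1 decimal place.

Isotope mass balance: δ_bulk = Σ fᵢ·δᵢ.
-14.3 = 0.240×(1.2) + 0.189×(-33.4) + 0.264×δ_C + 0.307×(-12.3)
0.264·δ_C = -14.3 − (-9.801) = -4.499
δ_C = -4.499 / 0.264 = -17.04‰

-17.0‰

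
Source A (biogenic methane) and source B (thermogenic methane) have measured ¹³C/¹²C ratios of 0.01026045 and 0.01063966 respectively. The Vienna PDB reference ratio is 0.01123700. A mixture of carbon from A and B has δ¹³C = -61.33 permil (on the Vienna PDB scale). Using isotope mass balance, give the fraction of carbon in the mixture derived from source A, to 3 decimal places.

0.242

δ_A = (0.01026045/0.01123700 − 1)×1000 = (0.913095 − 1)×1000 = -86.905 permil
δ_B = (0.01063966/0.01123700 − 1)×1000 = (0.946842 − 1)×1000 = -53.158 permil
f_A = (δ_mix − δ_B)/(δ_A − δ_B) = (-61.33 − (-53.158))/(-86.905 − (-53.158))
f_A = -8.172 / -33.747 = 0.2421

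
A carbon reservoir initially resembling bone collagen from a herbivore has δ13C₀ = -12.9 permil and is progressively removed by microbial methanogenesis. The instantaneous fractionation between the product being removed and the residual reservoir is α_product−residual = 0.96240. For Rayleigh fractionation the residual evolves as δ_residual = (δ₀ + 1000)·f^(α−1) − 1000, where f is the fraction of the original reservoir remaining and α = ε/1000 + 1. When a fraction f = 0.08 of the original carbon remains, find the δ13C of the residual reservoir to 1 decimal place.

Rayleigh residual: δ_res = (δ₀ + 1000)·f^(α−1) − 1000
α − 1 = -0.03760
f^(α−1) = 0.08^(-0.03760) = 1.099623
δ_res = (-12.9 + 1000) × 1.099623 − 1000 = 1085.438 − 1000 = 85.44 permil

85.4 permil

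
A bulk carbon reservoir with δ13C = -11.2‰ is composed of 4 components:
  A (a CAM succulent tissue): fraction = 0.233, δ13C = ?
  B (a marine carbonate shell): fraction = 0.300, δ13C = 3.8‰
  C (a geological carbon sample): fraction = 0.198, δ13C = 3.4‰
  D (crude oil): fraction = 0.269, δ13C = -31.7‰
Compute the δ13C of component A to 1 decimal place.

-19.3‰

Isotope mass balance: δ_bulk = Σ fᵢ·δᵢ.
-11.2 = 0.233×δ_A + 0.300×(3.8) + 0.198×(3.4) + 0.269×(-31.7)
0.233·δ_A = -11.2 − (-6.714) = -4.486
δ_A = -4.486 / 0.233 = -19.25‰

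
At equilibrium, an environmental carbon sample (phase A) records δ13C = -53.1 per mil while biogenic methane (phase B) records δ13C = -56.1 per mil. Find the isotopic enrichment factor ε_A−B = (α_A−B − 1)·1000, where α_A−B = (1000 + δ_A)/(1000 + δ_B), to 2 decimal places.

α_A−B = (1000 + -53.1) / (1000 + -56.1) = 946.9 / 943.9 = 1.003178
ε_A−B = (1.003178 − 1) × 1000 = 3.178 per mil
(The approximation ε ≈ δ_A − δ_B would give 3.0 per mil.)

3.18 per mil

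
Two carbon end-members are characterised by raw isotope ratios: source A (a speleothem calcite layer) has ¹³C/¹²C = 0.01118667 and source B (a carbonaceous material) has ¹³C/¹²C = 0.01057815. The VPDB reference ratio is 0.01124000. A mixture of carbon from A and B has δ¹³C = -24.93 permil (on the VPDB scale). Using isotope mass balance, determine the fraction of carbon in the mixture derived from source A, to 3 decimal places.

0.627

δ_A = (0.01118667/0.01124000 − 1)×1000 = (0.995255 − 1)×1000 = -4.745 permil
δ_B = (0.01057815/0.01124000 − 1)×1000 = (0.941117 − 1)×1000 = -58.883 permil
f_A = (δ_mix − δ_B)/(δ_A − δ_B) = (-24.93 − (-58.883))/(-4.745 − (-58.883))
f_A = 33.953 / 54.139 = 0.6272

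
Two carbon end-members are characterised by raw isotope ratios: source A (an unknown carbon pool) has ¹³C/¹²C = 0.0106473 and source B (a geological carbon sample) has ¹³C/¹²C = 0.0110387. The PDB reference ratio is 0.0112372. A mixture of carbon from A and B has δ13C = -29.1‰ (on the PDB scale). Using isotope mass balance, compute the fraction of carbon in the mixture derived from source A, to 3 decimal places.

0.328

δ_A = (0.0106473/0.0112372 − 1)×1000 = (0.947505 − 1)×1000 = -52.495‰
δ_B = (0.0110387/0.0112372 − 1)×1000 = (0.982335 − 1)×1000 = -17.665‰
f_A = (δ_mix − δ_B)/(δ_A − δ_B) = (-29.1 − (-17.665))/(-52.495 − (-17.665))
f_A = -11.435 / -34.831 = 0.3283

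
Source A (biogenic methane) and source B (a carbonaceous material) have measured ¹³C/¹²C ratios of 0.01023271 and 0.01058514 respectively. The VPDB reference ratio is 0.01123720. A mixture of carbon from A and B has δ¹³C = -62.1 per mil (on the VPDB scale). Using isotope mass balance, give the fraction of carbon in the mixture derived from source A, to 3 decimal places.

δ_A = (0.01023271/0.01123720 − 1)×1000 = (0.910610 − 1)×1000 = -89.390 per mil
δ_B = (0.01058514/0.01123720 − 1)×1000 = (0.941973 − 1)×1000 = -58.027 per mil
f_A = (δ_mix − δ_B)/(δ_A − δ_B) = (-62.1 − (-58.027))/(-89.390 − (-58.027))
f_A = -4.073 / -31.363 = 0.1299

0.130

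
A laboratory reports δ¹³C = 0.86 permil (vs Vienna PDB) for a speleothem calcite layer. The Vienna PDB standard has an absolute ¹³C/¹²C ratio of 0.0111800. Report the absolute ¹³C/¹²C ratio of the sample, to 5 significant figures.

0.011190

R_sample = R_standard × (δ¹³C/1000 + 1)
R_sample = 0.0111800 × (0.86/1000 + 1) = 0.0111800 × 1.000860
R_sample = 0.0111896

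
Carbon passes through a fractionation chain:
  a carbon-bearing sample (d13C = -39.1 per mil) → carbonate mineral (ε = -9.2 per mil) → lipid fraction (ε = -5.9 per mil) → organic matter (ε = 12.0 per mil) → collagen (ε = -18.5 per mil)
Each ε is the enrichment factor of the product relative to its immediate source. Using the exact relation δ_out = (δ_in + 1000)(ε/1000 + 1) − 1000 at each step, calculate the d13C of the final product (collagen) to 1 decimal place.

-59.9 per mil

step 1: δ = (-39.10 + 1000)·(-9.2/1000 + 1) − 1000 = -47.94 per mil
step 2: δ = (-47.94 + 1000)·(-5.9/1000 + 1) − 1000 = -53.56 per mil
step 3: δ = (-53.56 + 1000)·(12.0/1000 + 1) − 1000 = -42.20 per mil
step 4: δ = (-42.20 + 1000)·(-18.5/1000 + 1) − 1000 = -59.92 per mil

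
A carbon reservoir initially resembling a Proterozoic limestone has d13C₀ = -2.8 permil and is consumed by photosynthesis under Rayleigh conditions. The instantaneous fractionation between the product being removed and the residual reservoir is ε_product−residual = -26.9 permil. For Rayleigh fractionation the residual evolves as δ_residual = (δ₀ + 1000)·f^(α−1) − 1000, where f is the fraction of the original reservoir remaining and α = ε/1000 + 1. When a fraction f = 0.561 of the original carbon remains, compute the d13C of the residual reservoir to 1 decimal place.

12.8 permil

Rayleigh residual: δ_res = (δ₀ + 1000)·f^(α−1) − 1000
α = ε/1000 + 1 = 0.97310, so α − 1 = -0.02690
f^(α−1) = 0.561^(-0.02690) = 1.015671
δ_res = (-2.8 + 1000) × 1.015671 − 1000 = 1012.827 − 1000 = 12.83 permil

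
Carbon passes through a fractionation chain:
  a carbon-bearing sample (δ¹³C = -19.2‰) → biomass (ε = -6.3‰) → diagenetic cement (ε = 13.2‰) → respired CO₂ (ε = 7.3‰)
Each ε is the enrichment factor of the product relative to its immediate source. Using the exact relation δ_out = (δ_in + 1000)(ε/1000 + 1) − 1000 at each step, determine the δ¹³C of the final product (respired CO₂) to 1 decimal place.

-5.3‰

step 1: δ = (-19.20 + 1000)·(-6.3/1000 + 1) − 1000 = -25.38‰
step 2: δ = (-25.38 + 1000)·(13.2/1000 + 1) − 1000 = -12.51‰
step 3: δ = (-12.51 + 1000)·(7.3/1000 + 1) − 1000 = -5.31‰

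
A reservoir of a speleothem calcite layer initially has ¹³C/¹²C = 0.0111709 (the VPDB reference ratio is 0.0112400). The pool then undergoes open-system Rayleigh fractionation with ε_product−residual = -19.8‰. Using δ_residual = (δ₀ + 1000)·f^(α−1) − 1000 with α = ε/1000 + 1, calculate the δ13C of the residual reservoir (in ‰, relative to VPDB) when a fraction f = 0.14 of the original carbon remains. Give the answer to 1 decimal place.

δ₀ = (0.0111709/0.0112400 − 1)×1000 = (0.993852 − 1)×1000 = -6.148‰
α − 1 = ε/1000 = -0.0198
f^(α−1) = 0.14^(-0.0198) = 1.039697
δ_res = (-6.148 + 1000) × 1.039697 − 1000 = 1033.305 − 1000 = 33.30‰

33.3‰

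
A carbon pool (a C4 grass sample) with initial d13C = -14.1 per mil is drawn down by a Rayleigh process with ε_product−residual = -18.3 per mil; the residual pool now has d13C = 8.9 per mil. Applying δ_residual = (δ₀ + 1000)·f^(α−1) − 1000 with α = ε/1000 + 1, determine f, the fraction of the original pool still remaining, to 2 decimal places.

0.28

α − 1 = ε/1000 = -0.0183
(δ_res + 1000)/(δ₀ + 1000) = (8.9 + 1000)/(-14.1 + 1000) = 1008.9/985.9 = 1.023329
f = 1.023329^(1/-0.0183) = exp(ln(1.023329)/-0.0183) = exp(0.02306/-0.0183)
f = exp(-1.2602) = 0.2836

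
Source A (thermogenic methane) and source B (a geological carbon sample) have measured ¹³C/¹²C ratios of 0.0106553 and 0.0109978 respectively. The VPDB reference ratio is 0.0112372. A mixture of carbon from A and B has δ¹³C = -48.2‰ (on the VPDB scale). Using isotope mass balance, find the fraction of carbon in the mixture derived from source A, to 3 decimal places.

δ_A = (0.0106553/0.0112372 − 1)×1000 = (0.948217 − 1)×1000 = -51.783‰
δ_B = (0.0109978/0.0112372 − 1)×1000 = (0.978696 − 1)×1000 = -21.304‰
f_A = (δ_mix − δ_B)/(δ_A − δ_B) = (-48.2 − (-21.304))/(-51.783 − (-21.304))
f_A = -26.896 / -30.479 = 0.8824

0.882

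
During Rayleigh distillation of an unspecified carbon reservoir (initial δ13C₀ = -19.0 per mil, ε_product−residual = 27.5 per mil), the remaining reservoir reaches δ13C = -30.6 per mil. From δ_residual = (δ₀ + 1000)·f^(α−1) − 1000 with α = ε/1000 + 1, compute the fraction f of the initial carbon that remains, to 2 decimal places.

α − 1 = ε/1000 = 0.0275
(δ_res + 1000)/(δ₀ + 1000) = (-30.6 + 1000)/(-19.0 + 1000) = 969.4/981.0 = 0.988175
f = 0.988175^(1/0.0275) = exp(ln(0.988175)/0.0275) = exp(-0.01190/0.0275)
f = exp(-0.4326) = 0.6489

0.65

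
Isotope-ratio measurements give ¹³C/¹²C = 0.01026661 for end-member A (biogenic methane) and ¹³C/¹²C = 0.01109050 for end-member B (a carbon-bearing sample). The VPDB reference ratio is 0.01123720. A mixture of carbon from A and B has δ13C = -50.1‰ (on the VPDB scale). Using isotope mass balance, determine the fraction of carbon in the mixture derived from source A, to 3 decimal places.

δ_A = (0.01026661/0.01123720 − 1)×1000 = (0.913627 − 1)×1000 = -86.373‰
δ_B = (0.01109050/0.01123720 − 1)×1000 = (0.986945 − 1)×1000 = -13.055‰
f_A = (δ_mix − δ_B)/(δ_A − δ_B) = (-50.1 − (-13.055))/(-86.373 − (-13.055))
f_A = -37.045 / -73.318 = 0.5053

0.505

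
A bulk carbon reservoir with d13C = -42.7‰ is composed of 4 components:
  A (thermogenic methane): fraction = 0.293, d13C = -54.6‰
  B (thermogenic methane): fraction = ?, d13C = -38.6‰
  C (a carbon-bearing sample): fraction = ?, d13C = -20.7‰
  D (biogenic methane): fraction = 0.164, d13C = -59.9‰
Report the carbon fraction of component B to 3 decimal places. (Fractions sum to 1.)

0.315

Let f_B and f_C be the unknown fractions; fractions sum to 1 so f_B + f_C = 0.543.
Mass balance: Σ fᵢ·δᵢ = δ_bulk ⇒ f_B·(-38.6) + f_C·(-20.7) = -42.7 − (-25.821) = -16.879
Substitute f_C = 0.543 − f_B:
f_B·(-38.6 − -20.7) = -16.879 − 0.543×(-20.7) = -5.639
f_B = -5.639 / -17.9 = 0.3150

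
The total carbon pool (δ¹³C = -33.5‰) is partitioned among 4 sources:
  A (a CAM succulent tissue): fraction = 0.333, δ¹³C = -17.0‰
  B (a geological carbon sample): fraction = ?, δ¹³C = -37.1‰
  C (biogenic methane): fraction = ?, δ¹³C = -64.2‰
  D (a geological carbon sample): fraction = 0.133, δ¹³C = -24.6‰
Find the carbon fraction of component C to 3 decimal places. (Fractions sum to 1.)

0.175

Let f_C and f_B be the unknown fractions; fractions sum to 1 so f_C + f_B = 0.534.
Mass balance: Σ fᵢ·δᵢ = δ_bulk ⇒ f_C·(-64.2) + f_B·(-37.1) = -33.5 − (-8.933) = -24.567
Substitute f_B = 0.534 − f_C:
f_C·(-64.2 − -37.1) = -24.567 − 0.534×(-37.1) = -4.756
f_C = -4.756 / -27.1 = 0.1755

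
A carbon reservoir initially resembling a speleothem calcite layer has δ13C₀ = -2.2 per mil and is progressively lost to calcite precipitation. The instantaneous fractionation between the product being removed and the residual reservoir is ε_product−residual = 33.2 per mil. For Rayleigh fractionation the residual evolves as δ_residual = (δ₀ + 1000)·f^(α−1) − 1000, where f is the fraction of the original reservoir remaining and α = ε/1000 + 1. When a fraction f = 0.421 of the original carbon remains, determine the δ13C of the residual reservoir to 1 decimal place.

-30.5 per mil

Rayleigh residual: δ_res = (δ₀ + 1000)·f^(α−1) − 1000
α = ε/1000 + 1 = 1.03320, so α − 1 = 0.03320
f^(α−1) = 0.421^(0.03320) = 0.971686
δ_res = (-2.2 + 1000) × 0.971686 − 1000 = 969.549 − 1000 = -30.45 per mil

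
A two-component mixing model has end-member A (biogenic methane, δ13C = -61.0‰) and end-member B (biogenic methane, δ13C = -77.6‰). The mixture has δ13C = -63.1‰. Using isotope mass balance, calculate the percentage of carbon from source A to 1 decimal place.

87.3%

δ_mix = f_A·δ_A + (1 − f_A)·δ_B  ⇒  f_A = (δ_mix − δ_B)/(δ_A − δ_B)
f_A = (-63.1 − (-77.6)) / (-61.0 − (-77.6))
f_A = 14.5 / 16.6 = 0.8735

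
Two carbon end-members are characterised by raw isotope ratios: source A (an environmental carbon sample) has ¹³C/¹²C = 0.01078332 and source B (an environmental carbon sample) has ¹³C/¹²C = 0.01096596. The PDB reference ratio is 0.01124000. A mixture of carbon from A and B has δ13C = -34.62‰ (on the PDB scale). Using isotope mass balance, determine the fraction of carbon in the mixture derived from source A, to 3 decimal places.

0.630

δ_A = (0.01078332/0.01124000 − 1)×1000 = (0.959370 − 1)×1000 = -40.630‰
δ_B = (0.01096596/0.01124000 − 1)×1000 = (0.975619 − 1)×1000 = -24.381‰
f_A = (δ_mix − δ_B)/(δ_A − δ_B) = (-34.62 − (-24.381))/(-40.630 − (-24.381))
f_A = -10.239 / -16.249 = 0.6301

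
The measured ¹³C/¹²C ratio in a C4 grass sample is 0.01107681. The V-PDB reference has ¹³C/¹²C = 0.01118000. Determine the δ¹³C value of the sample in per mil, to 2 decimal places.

δ¹³C = (R_sample / R_standard − 1) × 1000
R_sample / R_standard = 0.01107681 / 0.01118000 = 0.990770
δ¹³C = (0.990770 − 1) × 1000 = -9.230 per mil

-9.23 per mil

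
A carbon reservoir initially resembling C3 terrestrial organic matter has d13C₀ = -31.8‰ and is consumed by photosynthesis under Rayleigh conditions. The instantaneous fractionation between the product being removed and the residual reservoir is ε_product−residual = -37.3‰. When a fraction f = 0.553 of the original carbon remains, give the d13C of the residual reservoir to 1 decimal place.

-10.2‰

Rayleigh residual: δ_res = (δ₀ + 1000)·f^(α−1) − 1000
α = ε/1000 + 1 = 0.96270, so α − 1 = -0.03730
f^(α−1) = 0.553^(-0.03730) = 1.022342
δ_res = (-31.8 + 1000) × 1.022342 − 1000 = 989.832 − 1000 = -10.17‰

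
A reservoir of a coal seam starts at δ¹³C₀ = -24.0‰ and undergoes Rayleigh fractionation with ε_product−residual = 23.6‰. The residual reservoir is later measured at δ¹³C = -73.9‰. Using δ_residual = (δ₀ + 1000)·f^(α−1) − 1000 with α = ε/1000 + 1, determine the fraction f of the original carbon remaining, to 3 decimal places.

α − 1 = ε/1000 = 0.0236
(δ_res + 1000)/(δ₀ + 1000) = (-73.9 + 1000)/(-24.0 + 1000) = 926.1/976.0 = 0.948873
f = 0.948873^(1/0.0236) = exp(ln(0.948873)/0.0236) = exp(-0.05248/0.0236)
f = exp(-2.2237) = 0.1082

0.108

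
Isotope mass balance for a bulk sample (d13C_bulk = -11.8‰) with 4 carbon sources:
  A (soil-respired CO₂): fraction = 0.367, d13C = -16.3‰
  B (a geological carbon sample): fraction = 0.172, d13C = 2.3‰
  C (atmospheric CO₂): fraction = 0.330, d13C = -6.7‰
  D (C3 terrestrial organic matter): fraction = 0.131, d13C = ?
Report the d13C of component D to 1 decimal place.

-30.6‰

Isotope mass balance: δ_bulk = Σ fᵢ·δᵢ.
-11.8 = 0.367×(-16.3) + 0.172×(2.3) + 0.330×(-6.7) + 0.131×δ_D
0.131·δ_D = -11.8 − (-7.798) = -4.003
δ_D = -4.003 / 0.131 = -30.55‰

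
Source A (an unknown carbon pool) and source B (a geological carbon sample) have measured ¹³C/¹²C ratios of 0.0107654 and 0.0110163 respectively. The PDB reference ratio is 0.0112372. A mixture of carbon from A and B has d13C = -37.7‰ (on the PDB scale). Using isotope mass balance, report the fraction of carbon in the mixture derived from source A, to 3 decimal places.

δ_A = (0.0107654/0.0112372 − 1)×1000 = (0.958014 − 1)×1000 = -41.986‰
δ_B = (0.0110163/0.0112372 − 1)×1000 = (0.980342 − 1)×1000 = -19.658‰
f_A = (δ_mix − δ_B)/(δ_A − δ_B) = (-37.7 − (-19.658))/(-41.986 − (-19.658))
f_A = -18.042 / -22.328 = 0.8081

0.808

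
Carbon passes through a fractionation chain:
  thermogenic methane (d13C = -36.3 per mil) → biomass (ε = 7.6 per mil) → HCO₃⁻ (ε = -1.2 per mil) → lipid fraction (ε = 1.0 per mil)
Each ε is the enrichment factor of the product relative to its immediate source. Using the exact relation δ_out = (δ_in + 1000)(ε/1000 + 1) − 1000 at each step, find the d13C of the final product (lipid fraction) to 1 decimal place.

-29.2 per mil

step 1: δ = (-36.30 + 1000)·(7.6/1000 + 1) − 1000 = -28.98 per mil
step 2: δ = (-28.98 + 1000)·(-1.2/1000 + 1) − 1000 = -30.14 per mil
step 3: δ = (-30.14 + 1000)·(1.0/1000 + 1) − 1000 = -29.17 per mil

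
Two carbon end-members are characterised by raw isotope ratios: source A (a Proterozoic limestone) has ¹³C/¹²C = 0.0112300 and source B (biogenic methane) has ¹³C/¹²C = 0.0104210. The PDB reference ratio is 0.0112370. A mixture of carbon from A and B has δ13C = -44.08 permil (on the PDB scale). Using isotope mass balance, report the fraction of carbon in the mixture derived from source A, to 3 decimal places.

δ_A = (0.0112300/0.0112370 − 1)×1000 = (0.999377 − 1)×1000 = -0.623 permil
δ_B = (0.0104210/0.0112370 − 1)×1000 = (0.927383 − 1)×1000 = -72.617 permil
f_A = (δ_mix − δ_B)/(δ_A − δ_B) = (-44.08 − (-72.617))/(-0.623 − (-72.617))
f_A = 28.537 / 71.994 = 0.3964

0.396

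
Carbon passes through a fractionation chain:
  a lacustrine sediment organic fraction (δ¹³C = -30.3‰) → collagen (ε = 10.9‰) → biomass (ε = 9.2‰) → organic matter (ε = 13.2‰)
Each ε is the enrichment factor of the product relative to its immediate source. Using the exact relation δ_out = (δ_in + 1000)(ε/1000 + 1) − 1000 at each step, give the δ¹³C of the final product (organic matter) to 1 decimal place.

2.3‰

step 1: δ = (-30.30 + 1000)·(10.9/1000 + 1) − 1000 = -19.73‰
step 2: δ = (-19.73 + 1000)·(9.2/1000 + 1) − 1000 = -10.71‰
step 3: δ = (-10.71 + 1000)·(13.2/1000 + 1) − 1000 = 2.35‰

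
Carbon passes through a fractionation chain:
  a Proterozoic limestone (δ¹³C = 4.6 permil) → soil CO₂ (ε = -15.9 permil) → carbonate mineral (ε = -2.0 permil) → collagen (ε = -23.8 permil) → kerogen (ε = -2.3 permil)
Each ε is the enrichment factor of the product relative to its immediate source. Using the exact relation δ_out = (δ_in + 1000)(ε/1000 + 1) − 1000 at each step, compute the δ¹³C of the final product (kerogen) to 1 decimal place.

-39.0 permil

step 1: δ = (4.60 + 1000)·(-15.9/1000 + 1) − 1000 = -11.37 permil
step 2: δ = (-11.37 + 1000)·(-2.0/1000 + 1) − 1000 = -13.35 permil
step 3: δ = (-13.35 + 1000)·(-23.8/1000 + 1) − 1000 = -36.83 permil
step 4: δ = (-36.83 + 1000)·(-2.3/1000 + 1) − 1000 = -39.05 permil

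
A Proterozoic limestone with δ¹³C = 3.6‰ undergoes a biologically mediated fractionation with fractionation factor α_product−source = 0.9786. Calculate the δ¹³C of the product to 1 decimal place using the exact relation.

δ_product = (δ_source + 1000)·α − 1000
δ_product = (3.6 + 1000) × 0.9786 − 1000
δ_product = 982.123 − 1000 = -17.88‰

-17.9‰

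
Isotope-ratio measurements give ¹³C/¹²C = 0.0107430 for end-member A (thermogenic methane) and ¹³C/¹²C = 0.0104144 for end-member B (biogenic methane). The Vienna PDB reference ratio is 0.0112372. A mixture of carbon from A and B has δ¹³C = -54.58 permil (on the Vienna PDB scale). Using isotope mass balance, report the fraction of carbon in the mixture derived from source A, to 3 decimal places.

δ_A = (0.0107430/0.0112372 − 1)×1000 = (0.956021 − 1)×1000 = -43.979 permil
δ_B = (0.0104144/0.0112372 − 1)×1000 = (0.926779 − 1)×1000 = -73.221 permil
f_A = (δ_mix − δ_B)/(δ_A − δ_B) = (-54.58 − (-73.221))/(-43.979 − (-73.221))
f_A = 18.641 / 29.242 = 0.6375

0.637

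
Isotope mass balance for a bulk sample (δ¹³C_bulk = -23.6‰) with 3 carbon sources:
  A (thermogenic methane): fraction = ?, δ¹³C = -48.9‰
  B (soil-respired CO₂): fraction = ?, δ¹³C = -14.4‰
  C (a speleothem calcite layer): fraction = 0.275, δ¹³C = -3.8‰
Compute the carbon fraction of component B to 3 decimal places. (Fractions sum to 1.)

0.374

Let f_B and f_A be the unknown fractions; fractions sum to 1 so f_B + f_A = 0.725.
Mass balance: Σ fᵢ·δᵢ = δ_bulk ⇒ f_B·(-14.4) + f_A·(-48.9) = -23.6 − (-1.045) = -22.555
Substitute f_A = 0.725 − f_B:
f_B·(-14.4 − -48.9) = -22.555 − 0.725×(-48.9) = 12.898
f_B = 12.898 / 34.5 = 0.3738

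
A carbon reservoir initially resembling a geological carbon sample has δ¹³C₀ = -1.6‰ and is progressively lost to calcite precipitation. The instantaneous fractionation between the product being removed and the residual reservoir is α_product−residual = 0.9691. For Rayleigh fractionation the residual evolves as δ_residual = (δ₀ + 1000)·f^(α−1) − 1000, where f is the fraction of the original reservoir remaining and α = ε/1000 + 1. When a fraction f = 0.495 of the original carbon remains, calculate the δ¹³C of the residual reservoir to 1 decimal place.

Rayleigh residual: δ_res = (δ₀ + 1000)·f^(α−1) − 1000
α − 1 = -0.03090
f^(α−1) = 0.495^(-0.03090) = 1.021967
δ_res = (-1.6 + 1000) × 1.021967 − 1000 = 1020.331 − 1000 = 20.33‰

20.3‰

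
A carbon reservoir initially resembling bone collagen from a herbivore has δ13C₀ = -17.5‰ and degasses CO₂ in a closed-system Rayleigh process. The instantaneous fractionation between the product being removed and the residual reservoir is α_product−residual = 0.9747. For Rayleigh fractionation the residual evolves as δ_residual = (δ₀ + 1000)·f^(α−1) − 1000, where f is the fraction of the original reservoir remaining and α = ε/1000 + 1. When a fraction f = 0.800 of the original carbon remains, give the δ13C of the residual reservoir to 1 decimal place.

-11.9‰

Rayleigh residual: δ_res = (δ₀ + 1000)·f^(α−1) − 1000
α − 1 = -0.02530
f^(α−1) = 0.800^(-0.02530) = 1.005661
δ_res = (-17.5 + 1000) × 1.005661 − 1000 = 988.062 − 1000 = -11.94‰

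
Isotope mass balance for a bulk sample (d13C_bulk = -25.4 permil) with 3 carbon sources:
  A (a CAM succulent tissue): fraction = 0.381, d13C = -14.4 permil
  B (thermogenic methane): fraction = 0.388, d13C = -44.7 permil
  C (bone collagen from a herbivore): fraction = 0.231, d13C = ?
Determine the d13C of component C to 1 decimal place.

-11.1 permil

Isotope mass balance: δ_bulk = Σ fᵢ·δᵢ.
-25.4 = 0.381×(-14.4) + 0.388×(-44.7) + 0.231×δ_C
0.231·δ_C = -25.4 − (-22.830) = -2.570
δ_C = -2.570 / 0.231 = -11.13 permil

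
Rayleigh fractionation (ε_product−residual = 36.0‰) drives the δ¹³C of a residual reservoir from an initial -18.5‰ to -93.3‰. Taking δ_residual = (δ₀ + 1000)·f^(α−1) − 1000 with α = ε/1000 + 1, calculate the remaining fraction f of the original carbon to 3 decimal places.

0.111

α − 1 = ε/1000 = 0.0360
(δ_res + 1000)/(δ₀ + 1000) = (-93.3 + 1000)/(-18.5 + 1000) = 906.7/981.5 = 0.923790
f = 0.923790^(1/0.0360) = exp(ln(0.923790)/0.0360) = exp(-0.07927/0.0360)
f = exp(-2.2020) = 0.1106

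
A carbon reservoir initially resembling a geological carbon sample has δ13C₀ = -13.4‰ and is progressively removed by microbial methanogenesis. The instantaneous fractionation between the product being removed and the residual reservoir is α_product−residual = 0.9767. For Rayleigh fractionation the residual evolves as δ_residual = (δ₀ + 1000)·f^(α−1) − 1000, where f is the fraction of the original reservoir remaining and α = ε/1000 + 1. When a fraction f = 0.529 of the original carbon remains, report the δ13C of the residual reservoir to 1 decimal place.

1.3‰

Rayleigh residual: δ_res = (δ₀ + 1000)·f^(α−1) − 1000
α − 1 = -0.02330
f^(α−1) = 0.529^(-0.02330) = 1.014947
δ_res = (-13.4 + 1000) × 1.014947 − 1000 = 1001.347 − 1000 = 1.35‰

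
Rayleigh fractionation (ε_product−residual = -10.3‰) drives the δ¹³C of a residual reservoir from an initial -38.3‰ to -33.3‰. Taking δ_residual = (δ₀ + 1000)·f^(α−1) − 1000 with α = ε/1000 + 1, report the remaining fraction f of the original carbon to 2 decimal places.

α − 1 = ε/1000 = -0.0103
(δ_res + 1000)/(δ₀ + 1000) = (-33.3 + 1000)/(-38.3 + 1000) = 966.7/961.7 = 1.005199
f = 1.005199^(1/-0.0103) = exp(ln(1.005199)/-0.0103) = exp(0.00519/-0.0103)
f = exp(-0.5035) = 0.6044

0.60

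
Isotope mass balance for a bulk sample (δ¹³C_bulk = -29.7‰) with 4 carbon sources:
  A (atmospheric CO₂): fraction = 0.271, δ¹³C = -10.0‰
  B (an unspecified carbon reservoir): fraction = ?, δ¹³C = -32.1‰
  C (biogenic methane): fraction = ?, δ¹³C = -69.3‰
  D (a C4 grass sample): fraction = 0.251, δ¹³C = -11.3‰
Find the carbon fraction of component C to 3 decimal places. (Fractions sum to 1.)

0.237

Let f_C and f_B be the unknown fractions; fractions sum to 1 so f_C + f_B = 0.478.
Mass balance: Σ fᵢ·δᵢ = δ_bulk ⇒ f_C·(-69.3) + f_B·(-32.1) = -29.7 − (-5.546) = -24.154
Substitute f_B = 0.478 − f_C:
f_C·(-69.3 − -32.1) = -24.154 − 0.478×(-32.1) = -8.810
f_C = -8.810 / -37.2 = 0.2368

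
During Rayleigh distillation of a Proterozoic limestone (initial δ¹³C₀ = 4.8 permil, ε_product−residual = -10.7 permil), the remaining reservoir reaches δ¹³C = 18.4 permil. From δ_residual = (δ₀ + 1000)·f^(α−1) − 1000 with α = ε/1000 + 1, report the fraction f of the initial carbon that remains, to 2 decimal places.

0.28

α − 1 = ε/1000 = -0.0107
(δ_res + 1000)/(δ₀ + 1000) = (18.4 + 1000)/(4.8 + 1000) = 1018.4/1004.8 = 1.013535
f = 1.013535^(1/-0.0107) = exp(ln(1.013535)/-0.0107) = exp(0.01344/-0.0107)
f = exp(-1.2565) = 0.2847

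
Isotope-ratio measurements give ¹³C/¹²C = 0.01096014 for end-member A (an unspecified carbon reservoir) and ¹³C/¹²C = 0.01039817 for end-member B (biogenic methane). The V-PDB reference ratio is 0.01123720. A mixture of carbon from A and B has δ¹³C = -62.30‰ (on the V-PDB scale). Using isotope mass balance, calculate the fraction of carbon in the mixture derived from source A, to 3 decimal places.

δ_A = (0.01096014/0.01123720 − 1)×1000 = (0.975344 − 1)×1000 = -24.656‰
δ_B = (0.01039817/0.01123720 − 1)×1000 = (0.925335 − 1)×1000 = -74.665‰
f_A = (δ_mix − δ_B)/(δ_A − δ_B) = (-62.30 − (-74.665))/(-24.656 − (-74.665))
f_A = 12.365 / 50.010 = 0.2473

0.247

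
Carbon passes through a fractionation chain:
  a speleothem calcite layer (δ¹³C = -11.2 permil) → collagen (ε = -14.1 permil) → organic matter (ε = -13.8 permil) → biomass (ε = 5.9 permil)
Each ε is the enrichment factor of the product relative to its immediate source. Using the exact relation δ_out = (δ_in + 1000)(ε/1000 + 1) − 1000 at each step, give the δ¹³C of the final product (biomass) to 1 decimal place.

-32.9 permil

step 1: δ = (-11.20 + 1000)·(-14.1/1000 + 1) − 1000 = -25.14 permil
step 2: δ = (-25.14 + 1000)·(-13.8/1000 + 1) − 1000 = -38.60 permil
step 3: δ = (-38.60 + 1000)·(5.9/1000 + 1) − 1000 = -32.92 permil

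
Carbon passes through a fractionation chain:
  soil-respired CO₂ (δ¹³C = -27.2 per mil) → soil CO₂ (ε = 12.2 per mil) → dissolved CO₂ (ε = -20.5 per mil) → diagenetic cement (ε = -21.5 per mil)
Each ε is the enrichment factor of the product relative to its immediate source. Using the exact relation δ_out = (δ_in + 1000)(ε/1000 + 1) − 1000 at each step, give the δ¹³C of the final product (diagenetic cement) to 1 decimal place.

-56.3 per mil

step 1: δ = (-27.20 + 1000)·(12.2/1000 + 1) − 1000 = -15.33 per mil
step 2: δ = (-15.33 + 1000)·(-20.5/1000 + 1) − 1000 = -35.52 per mil
step 3: δ = (-35.52 + 1000)·(-21.5/1000 + 1) − 1000 = -56.25 per mil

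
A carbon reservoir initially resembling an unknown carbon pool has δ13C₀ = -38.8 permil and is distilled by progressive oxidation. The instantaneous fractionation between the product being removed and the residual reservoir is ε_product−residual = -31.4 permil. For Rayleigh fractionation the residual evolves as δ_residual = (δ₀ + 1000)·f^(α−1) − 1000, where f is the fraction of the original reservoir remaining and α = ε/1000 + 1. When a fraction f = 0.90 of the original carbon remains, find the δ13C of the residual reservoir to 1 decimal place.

Rayleigh residual: δ_res = (δ₀ + 1000)·f^(α−1) − 1000
α = ε/1000 + 1 = 0.96860, so α − 1 = -0.03140
f^(α−1) = 0.90^(-0.03140) = 1.003314
δ_res = (-38.8 + 1000) × 1.003314 − 1000 = 964.385 − 1000 = -35.61 permil

-35.6 permil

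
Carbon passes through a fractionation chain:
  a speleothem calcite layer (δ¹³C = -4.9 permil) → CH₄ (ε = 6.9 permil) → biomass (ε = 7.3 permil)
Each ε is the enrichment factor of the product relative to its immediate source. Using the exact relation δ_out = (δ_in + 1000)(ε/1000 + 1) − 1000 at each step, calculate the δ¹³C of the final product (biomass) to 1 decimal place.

9.3 permil

step 1: δ = (-4.90 + 1000)·(6.9/1000 + 1) − 1000 = 1.97 permil
step 2: δ = (1.97 + 1000)·(7.3/1000 + 1) − 1000 = 9.28 permil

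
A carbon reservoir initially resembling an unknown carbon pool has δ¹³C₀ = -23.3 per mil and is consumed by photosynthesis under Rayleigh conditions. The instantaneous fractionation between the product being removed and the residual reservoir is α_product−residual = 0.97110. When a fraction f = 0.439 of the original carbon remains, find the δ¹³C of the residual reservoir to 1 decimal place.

Rayleigh residual: δ_res = (δ₀ + 1000)·f^(α−1) − 1000
α − 1 = -0.02890
f^(α−1) = 0.439^(-0.02890) = 1.024077
δ_res = (-23.3 + 1000) × 1.024077 − 1000 = 1000.216 − 1000 = 0.22 per mil

0.2 per mil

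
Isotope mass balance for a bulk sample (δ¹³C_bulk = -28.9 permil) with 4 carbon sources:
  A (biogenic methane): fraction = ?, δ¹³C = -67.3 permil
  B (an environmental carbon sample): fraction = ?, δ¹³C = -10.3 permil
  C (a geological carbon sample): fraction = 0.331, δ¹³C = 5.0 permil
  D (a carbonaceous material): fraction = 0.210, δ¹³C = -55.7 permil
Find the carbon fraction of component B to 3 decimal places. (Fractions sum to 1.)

Let f_B and f_A be the unknown fractions; fractions sum to 1 so f_B + f_A = 0.459.
Mass balance: Σ fᵢ·δᵢ = δ_bulk ⇒ f_B·(-10.3) + f_A·(-67.3) = -28.9 − (-10.042) = -18.858
Substitute f_A = 0.459 − f_B:
f_B·(-10.3 − -67.3) = -18.858 − 0.459×(-67.3) = 12.033
f_B = 12.033 / 57.0 = 0.2111

0.211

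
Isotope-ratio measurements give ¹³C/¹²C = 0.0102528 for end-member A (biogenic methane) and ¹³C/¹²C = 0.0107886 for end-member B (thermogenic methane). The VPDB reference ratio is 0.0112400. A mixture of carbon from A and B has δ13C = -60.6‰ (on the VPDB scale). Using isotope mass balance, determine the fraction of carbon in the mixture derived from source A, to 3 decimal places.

0.429

δ_A = (0.0102528/0.0112400 − 1)×1000 = (0.912171 − 1)×1000 = -87.829‰
δ_B = (0.0107886/0.0112400 − 1)×1000 = (0.959840 − 1)×1000 = -40.160‰
f_A = (δ_mix − δ_B)/(δ_A − δ_B) = (-60.6 − (-40.160))/(-87.829 − (-40.160))
f_A = -20.440 / -47.669 = 0.4288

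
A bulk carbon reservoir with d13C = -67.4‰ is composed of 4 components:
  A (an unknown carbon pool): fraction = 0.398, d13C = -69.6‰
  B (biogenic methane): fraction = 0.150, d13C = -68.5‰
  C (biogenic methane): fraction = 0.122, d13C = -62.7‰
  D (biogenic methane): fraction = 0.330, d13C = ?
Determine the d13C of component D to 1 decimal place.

Isotope mass balance: δ_bulk = Σ fᵢ·δᵢ.
-67.4 = 0.398×(-69.6) + 0.150×(-68.5) + 0.122×(-62.7) + 0.330×δ_D
0.330·δ_D = -67.4 − (-45.625) = -21.775
δ_D = -21.775 / 0.330 = -65.98‰

-66.0‰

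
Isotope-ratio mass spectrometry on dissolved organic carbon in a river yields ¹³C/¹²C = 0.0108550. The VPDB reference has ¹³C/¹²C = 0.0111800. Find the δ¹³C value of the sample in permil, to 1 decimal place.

δ¹³C = (R_sample / R_standard − 1) × 1000
R_sample / R_standard = 0.0108550 / 0.0111800 = 0.970930
δ¹³C = (0.970930 − 1) × 1000 = -29.07 permil

-29.1 permil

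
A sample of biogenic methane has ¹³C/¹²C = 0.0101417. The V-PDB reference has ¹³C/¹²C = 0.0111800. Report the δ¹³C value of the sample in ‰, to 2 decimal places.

δ¹³C = (R_sample / R_standard − 1) × 1000
R_sample / R_standard = 0.0101417 / 0.0111800 = 0.907129
δ¹³C = (0.907129 − 1) × 1000 = -92.871‰

-92.87‰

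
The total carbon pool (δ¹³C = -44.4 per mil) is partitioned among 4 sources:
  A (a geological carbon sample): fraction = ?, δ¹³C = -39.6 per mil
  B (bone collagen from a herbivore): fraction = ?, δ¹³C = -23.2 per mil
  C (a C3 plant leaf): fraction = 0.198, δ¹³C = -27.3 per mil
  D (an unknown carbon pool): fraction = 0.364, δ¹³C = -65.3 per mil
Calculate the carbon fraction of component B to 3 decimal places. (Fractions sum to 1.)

Let f_B and f_A be the unknown fractions; fractions sum to 1 so f_B + f_A = 0.438.
Mass balance: Σ fᵢ·δᵢ = δ_bulk ⇒ f_B·(-23.2) + f_A·(-39.6) = -44.4 − (-29.175) = -15.225
Substitute f_A = 0.438 − f_B:
f_B·(-23.2 − -39.6) = -15.225 − 0.438×(-39.6) = 2.119
f_B = 2.119 / 16.4 = 0.1292

0.129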